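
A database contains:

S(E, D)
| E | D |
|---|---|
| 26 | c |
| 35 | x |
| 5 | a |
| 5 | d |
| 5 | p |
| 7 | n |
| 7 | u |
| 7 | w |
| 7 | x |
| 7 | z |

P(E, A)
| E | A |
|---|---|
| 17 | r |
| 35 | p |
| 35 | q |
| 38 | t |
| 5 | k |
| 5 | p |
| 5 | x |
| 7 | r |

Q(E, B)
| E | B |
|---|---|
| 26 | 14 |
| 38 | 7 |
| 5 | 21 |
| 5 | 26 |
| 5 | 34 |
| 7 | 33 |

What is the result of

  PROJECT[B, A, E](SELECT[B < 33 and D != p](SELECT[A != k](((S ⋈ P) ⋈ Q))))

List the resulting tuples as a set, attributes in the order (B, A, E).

{(21, p, 5), (21, x, 5), (26, p, 5), (26, x, 5)}

Joining S and P on E yields {(35, x, p), (35, x, q), (5, a, k), (5, a, p), (5, a, x), (5, d, k), (5, d, p), (5, d, x), (5, p, k), (5, p, p), (5, p, x), (7, n, r), (7, u, r), (7, w, r), (7, x, r), (7, z, r)}.
Joining (S ⋈ P) and Q on E yields {(5, a, k, 21), (5, a, k, 26), (5, a, k, 34), (5, a, p, 21), (5, a, p, 26), (5, a, p, 34), (5, a, x, 21), (5, a, x, 26), (5, a, x, 34), (5, d, k, 21), (5, d, k, 26), (5, d, k, 34), (5, d, p, 21), (5, d, p, 26), (5, d, p, 34), (5, d, x, 21), (5, d, x, 26), (5, d, x, 34), (5, p, k, 21), (5, p, k, 26), (5, p, k, 34), (5, p, p, 21), (5, p, p, 26), (5, p, p, 34), (5, p, x, 21), (5, p, x, 26), (5, p, x, 34), (7, n, r, 33), (7, u, r, 33), (7, w, r, 33), (7, x, r, 33), (7, z, r, 33)}.
Selection A != k: {(5, a, p, 21), (5, a, p, 26), (5, a, p, 34), (5, a, x, 21), (5, a, x, 26), (5, a, x, 34), (5, d, p, 21), (5, d, p, 26), (5, d, p, 34), (5, d, x, 21), (5, d, x, 26), (5, d, x, 34), (5, p, p, 21), (5, p, p, 26), (5, p, p, 34), (5, p, x, 21), (5, p, x, 26), (5, p, x, 34), (7, n, r, 33), (7, u, r, 33), (7, w, r, 33), (7, x, r, 33), (7, z, r, 33)}
Selection B < 33 and D != p: {(5, a, p, 21), (5, a, p, 26), (5, a, x, 21), (5, a, x, 26), (5, d, p, 21), (5, d, p, 26), (5, d, x, 21), (5, d, x, 26)}
Projecting to B, A, E (4 duplicate(s) eliminated): {(21, p, 5), (21, x, 5), (26, p, 5), (26, x, 5)}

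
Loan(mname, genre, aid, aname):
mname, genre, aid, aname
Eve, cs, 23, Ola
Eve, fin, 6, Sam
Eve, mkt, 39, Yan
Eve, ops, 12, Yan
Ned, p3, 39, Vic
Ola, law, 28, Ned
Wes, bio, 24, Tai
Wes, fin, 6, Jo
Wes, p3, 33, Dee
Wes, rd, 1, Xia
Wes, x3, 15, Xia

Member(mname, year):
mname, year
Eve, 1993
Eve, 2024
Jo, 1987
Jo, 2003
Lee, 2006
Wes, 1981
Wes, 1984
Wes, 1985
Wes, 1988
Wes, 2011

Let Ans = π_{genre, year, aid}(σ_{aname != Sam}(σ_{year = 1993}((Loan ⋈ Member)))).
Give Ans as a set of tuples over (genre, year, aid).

Loan ⋈ Member (natural join on mname): {(Eve, cs, 23, Ola, 1993), (Eve, cs, 23, Ola, 2024), (Eve, fin, 6, Sam, 1993), (Eve, fin, 6, Sam, 2024), (Eve, mkt, 39, Yan, 1993), (Eve, mkt, 39, Yan, 2024), (Eve, ops, 12, Yan, 1993), (Eve, ops, 12, Yan, 2024), (Wes, bio, 24, Tai, 1981), (Wes, bio, 24, Tai, 1984), (Wes, bio, 24, Tai, 1985), (Wes, bio, 24, Tai, 1988), (Wes, bio, 24, Tai, 2011), (Wes, fin, 6, Jo, 1981), (Wes, fin, 6, Jo, 1984), (Wes, fin, 6, Jo, 1985), (Wes, fin, 6, Jo, 1988), (Wes, fin, 6, Jo, 2011), (Wes, p3, 33, Dee, 1981), (Wes, p3, 33, Dee, 1984), (Wes, p3, 33, Dee, 1985), (Wes, p3, 33, Dee, 1988), (Wes, p3, 33, Dee, 2011), (Wes, rd, 1, Xia, 1981), (Wes, rd, 1, Xia, 1984), (Wes, rd, 1, Xia, 1985), (Wes, rd, 1, Xia, 1988), (Wes, rd, 1, Xia, 2011), (Wes, x3, 15, Xia, 1981), (Wes, x3, 15, Xia, 1984), (Wes, x3, 15, Xia, 1985), (Wes, x3, 15, Xia, 1988), (Wes, x3, 15, Xia, 2011)}
Selection year = 1993: {(Eve, cs, 23, Ola, 1993), (Eve, fin, 6, Sam, 1993), (Eve, mkt, 39, Yan, 1993), (Eve, ops, 12, Yan, 1993)}
Selection aname != Sam: {(Eve, cs, 23, Ola, 1993), (Eve, mkt, 39, Yan, 1993), (Eve, ops, 12, Yan, 1993)}
π[genre, year, aid]: project onto (genre, year, aid) → {(cs, 1993, 23), (mkt, 1993, 39), (ops, 1993, 12)}

{(cs, 1993, 23), (mkt, 1993, 39), (ops, 1993, 12)}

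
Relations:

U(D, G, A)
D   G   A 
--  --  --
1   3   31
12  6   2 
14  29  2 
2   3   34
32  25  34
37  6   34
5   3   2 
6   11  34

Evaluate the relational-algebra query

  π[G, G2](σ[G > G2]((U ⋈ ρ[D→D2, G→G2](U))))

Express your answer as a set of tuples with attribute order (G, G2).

{(11, 3), (11, 6), (25, 11), (25, 3), (25, 6), (29, 3), (29, 6), (6, 3)}

ρ[D→D2, G→G2]: schema becomes (D2, G2, A); tuples unchanged.
Natural join on A: {(1, 3, 31, 1, 3), (12, 6, 2, 12, 6), (12, 6, 2, 14, 29), (12, 6, 2, 5, 3), (14, 29, 2, 12, 6), (14, 29, 2, 14, 29), (14, 29, 2, 5, 3), (2, 3, 34, 2, 3), (2, 3, 34, 32, 25), (2, 3, 34, 37, 6), (2, 3, 34, 6, 11), (32, 25, 34, 2, 3), (32, 25, 34, 32, 25), (32, 25, 34, 37, 6), (32, 25, 34, 6, 11), (37, 6, 34, 2, 3), (37, 6, 34, 32, 25), (37, 6, 34, 37, 6), (37, 6, 34, 6, 11), (5, 3, 2, 12, 6), (5, 3, 2, 14, 29), (5, 3, 2, 5, 3), (6, 11, 34, 2, 3), (6, 11, 34, 32, 25), (6, 11, 34, 37, 6), (6, 11, 34, 6, 11)}
Apply σ_{G > G2}; surviving tuples: {(12, 6, 2, 5, 3), (14, 29, 2, 12, 6), (14, 29, 2, 5, 3), (32, 25, 34, 2, 3), (32, 25, 34, 37, 6), (32, 25, 34, 6, 11), (37, 6, 34, 2, 3), (6, 11, 34, 2, 3), (6, 11, 34, 37, 6)}
Keep only column(s) G, G2 (1 duplicate(s) eliminated): {(11, 3), (11, 6), (25, 11), (25, 3), (25, 6), (29, 3), (29, 6), (6, 3)}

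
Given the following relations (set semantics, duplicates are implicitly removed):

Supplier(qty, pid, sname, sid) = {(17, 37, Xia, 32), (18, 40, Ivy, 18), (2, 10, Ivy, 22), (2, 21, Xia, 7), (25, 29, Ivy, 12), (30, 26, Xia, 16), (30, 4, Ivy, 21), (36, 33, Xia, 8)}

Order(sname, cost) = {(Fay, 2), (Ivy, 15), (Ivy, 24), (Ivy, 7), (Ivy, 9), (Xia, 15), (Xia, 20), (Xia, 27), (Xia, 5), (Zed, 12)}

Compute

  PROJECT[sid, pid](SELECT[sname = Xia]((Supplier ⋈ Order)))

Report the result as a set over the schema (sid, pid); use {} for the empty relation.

Joining Supplier and Order on sname yields {(17, 37, Xia, 32, 15), (17, 37, Xia, 32, 20), (17, 37, Xia, 32, 27), (17, 37, Xia, 32, 5), (18, 40, Ivy, 18, 15), (18, 40, Ivy, 18, 24), (18, 40, Ivy, 18, 7), (18, 40, Ivy, 18, 9), (2, 10, Ivy, 22, 15), (2, 10, Ivy, 22, 24), (2, 10, Ivy, 22, 7), (2, 10, Ivy, 22, 9), (2, 21, Xia, 7, 15), (2, 21, Xia, 7, 20), (2, 21, Xia, 7, 27), (2, 21, Xia, 7, 5), (25, 29, Ivy, 12, 15), (25, 29, Ivy, 12, 24), (25, 29, Ivy, 12, 7), (25, 29, Ivy, 12, 9), (30, 26, Xia, 16, 15), (30, 26, Xia, 16, 20), (30, 26, Xia, 16, 27), (30, 26, Xia, 16, 5), (30, 4, Ivy, 21, 15), (30, 4, Ivy, 21, 24), (30, 4, Ivy, 21, 7), (30, 4, Ivy, 21, 9), (36, 33, Xia, 8, 15), (36, 33, Xia, 8, 20), (36, 33, Xia, 8, 27), (36, 33, Xia, 8, 5)}.
σ[sname = Xia]: keep tuples satisfying sname = Xia → {(17, 37, Xia, 32, 15), (17, 37, Xia, 32, 20), (17, 37, Xia, 32, 27), (17, 37, Xia, 32, 5), (2, 21, Xia, 7, 15), (2, 21, Xia, 7, 20), (2, 21, Xia, 7, 27), (2, 21, Xia, 7, 5), (30, 26, Xia, 16, 15), (30, 26, Xia, 16, 20), (30, 26, Xia, 16, 27), (30, 26, Xia, 16, 5), (36, 33, Xia, 8, 15), (36, 33, Xia, 8, 20), (36, 33, Xia, 8, 27), (36, 33, Xia, 8, 5)}
π[sid, pid]: project onto (sid, pid) (12 duplicate(s) eliminated) → {(16, 26), (32, 37), (7, 21), (8, 33)}

{(16, 26), (32, 37), (7, 21), (8, 33)}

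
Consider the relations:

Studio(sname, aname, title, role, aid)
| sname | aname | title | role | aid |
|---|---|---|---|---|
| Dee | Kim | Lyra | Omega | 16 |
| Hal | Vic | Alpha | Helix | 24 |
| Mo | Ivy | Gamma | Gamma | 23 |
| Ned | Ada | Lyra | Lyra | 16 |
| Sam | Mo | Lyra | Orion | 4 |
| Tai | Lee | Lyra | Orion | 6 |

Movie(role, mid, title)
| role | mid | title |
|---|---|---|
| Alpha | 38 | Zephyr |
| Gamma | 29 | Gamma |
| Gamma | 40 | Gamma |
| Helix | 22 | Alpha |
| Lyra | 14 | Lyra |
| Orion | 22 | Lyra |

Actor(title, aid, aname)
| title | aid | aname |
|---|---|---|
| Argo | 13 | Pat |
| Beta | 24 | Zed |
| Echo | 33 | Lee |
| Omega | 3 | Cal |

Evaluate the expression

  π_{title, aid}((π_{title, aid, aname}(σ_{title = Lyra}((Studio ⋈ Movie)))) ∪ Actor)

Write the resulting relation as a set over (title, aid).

Joining Studio and Movie on title, role yields {(Hal, Vic, Alpha, Helix, 24, 22), (Mo, Ivy, Gamma, Gamma, 23, 29), (Mo, Ivy, Gamma, Gamma, 23, 40), (Ned, Ada, Lyra, Lyra, 16, 14), (Sam, Mo, Lyra, Orion, 4, 22), (Tai, Lee, Lyra, Orion, 6, 22)}.
Apply σ_{title = Lyra}; surviving tuples: {(Ned, Ada, Lyra, Lyra, 16, 14), (Sam, Mo, Lyra, Orion, 4, 22), (Tai, Lee, Lyra, Orion, 6, 22)}
Projecting to title, aid, aname: {(Lyra, 16, Ada), (Lyra, 4, Mo), (Lyra, 6, Lee)}
Set union of the two operands is {(Argo, 13, Pat), (Beta, 24, Zed), (Echo, 33, Lee), (Lyra, 16, Ada), (Lyra, 4, Mo), (Lyra, 6, Lee), (Omega, 3, Cal)}.
Projecting to title, aid: {(Argo, 13), (Beta, 24), (Echo, 33), (Lyra, 16), (Lyra, 4), (Lyra, 6), (Omega, 3)}

{(Argo, 13), (Beta, 24), (Echo, 33), (Lyra, 16), (Lyra, 4), (Lyra, 6), (Omega, 3)}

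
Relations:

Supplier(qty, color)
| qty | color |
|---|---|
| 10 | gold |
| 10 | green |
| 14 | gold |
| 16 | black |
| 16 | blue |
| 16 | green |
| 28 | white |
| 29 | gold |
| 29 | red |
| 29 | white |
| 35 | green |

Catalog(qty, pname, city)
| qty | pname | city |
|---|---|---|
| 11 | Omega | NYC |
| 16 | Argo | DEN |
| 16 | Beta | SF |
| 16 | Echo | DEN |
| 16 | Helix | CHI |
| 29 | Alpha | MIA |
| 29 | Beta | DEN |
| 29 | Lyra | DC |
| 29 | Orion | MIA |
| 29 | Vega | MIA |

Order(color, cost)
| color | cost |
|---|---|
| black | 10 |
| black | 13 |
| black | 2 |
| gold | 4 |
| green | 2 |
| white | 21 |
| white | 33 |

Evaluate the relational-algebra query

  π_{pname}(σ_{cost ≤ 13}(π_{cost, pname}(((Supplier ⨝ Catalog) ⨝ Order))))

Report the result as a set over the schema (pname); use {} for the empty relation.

Supplier ⋈ Catalog (natural join on qty): {(16, black, Argo, DEN), (16, black, Beta, SF), (16, black, Echo, DEN), (16, black, Helix, CHI), (16, blue, Argo, DEN), (16, blue, Beta, SF), (16, blue, Echo, DEN), (16, blue, Helix, CHI), (16, green, Argo, DEN), (16, green, Beta, SF), (16, green, Echo, DEN), (16, green, Helix, CHI), (29, gold, Alpha, MIA), (29, gold, Beta, DEN), (29, gold, Lyra, DC), (29, gold, Orion, MIA), (29, gold, Vega, MIA), (29, red, Alpha, MIA), (29, red, Beta, DEN), (29, red, Lyra, DC), (29, red, Orion, MIA), (29, red, Vega, MIA), (29, white, Alpha, MIA), (29, white, Beta, DEN), (29, white, Lyra, DC), (29, white, Orion, MIA), (29, white, Vega, MIA)}
(Supplier ⨝ Catalog) ⋈ Order (natural join on color): {(16, black, Argo, DEN, 10), (16, black, Argo, DEN, 13), (16, black, Argo, DEN, 2), (16, black, Beta, SF, 10), (16, black, Beta, SF, 13), (16, black, Beta, SF, 2), (16, black, Echo, DEN, 10), (16, black, Echo, DEN, 13), (16, black, Echo, DEN, 2), (16, black, Helix, CHI, 10), (16, black, Helix, CHI, 13), (16, black, Helix, CHI, 2), (16, green, Argo, DEN, 2), (16, green, Beta, SF, 2), (16, green, Echo, DEN, 2), (16, green, Helix, CHI, 2), (29, gold, Alpha, MIA, 4), (29, gold, Beta, DEN, 4), (29, gold, Lyra, DC, 4), (29, gold, Orion, MIA, 4), (29, gold, Vega, MIA, 4), (29, white, Alpha, MIA, 21), (29, white, Alpha, MIA, 33), (29, white, Beta, DEN, 21), (29, white, Beta, DEN, 33), (29, white, Lyra, DC, 21), (29, white, Lyra, DC, 33), (29, white, Orion, MIA, 21), (29, white, Orion, MIA, 33), (29, white, Vega, MIA, 21), (29, white, Vega, MIA, 33)}
π[cost, pname]: project onto (cost, pname) (4 duplicate(s) eliminated) → {(10, Argo), (10, Beta), (10, Echo), (10, Helix), (13, Argo), (13, Beta), (13, Echo), (13, Helix), (2, Argo), (2, Beta), (2, Echo), (2, Helix), (21, Alpha), (21, Beta), (21, Lyra), (21, Orion), (21, Vega), (33, Alpha), (33, Beta), (33, Lyra), (33, Orion), (33, Vega), (4, Alpha), (4, Beta), (4, Lyra), (4, Orion), (4, Vega)}
Apply σ_{cost ≤ 13}; surviving tuples: {(10, Argo), (10, Beta), (10, Echo), (10, Helix), (13, Argo), (13, Beta), (13, Echo), (13, Helix), (2, Argo), (2, Beta), (2, Echo), (2, Helix), (4, Alpha), (4, Beta), (4, Lyra), (4, Orion), (4, Vega)}
π[pname]: project onto (pname) (9 duplicate(s) eliminated) → {Alpha, Argo, Beta, Echo, Helix, Lyra, Orion, Vega}

{Alpha, Argo, Beta, Echo, Helix, Lyra, Orion, Vega}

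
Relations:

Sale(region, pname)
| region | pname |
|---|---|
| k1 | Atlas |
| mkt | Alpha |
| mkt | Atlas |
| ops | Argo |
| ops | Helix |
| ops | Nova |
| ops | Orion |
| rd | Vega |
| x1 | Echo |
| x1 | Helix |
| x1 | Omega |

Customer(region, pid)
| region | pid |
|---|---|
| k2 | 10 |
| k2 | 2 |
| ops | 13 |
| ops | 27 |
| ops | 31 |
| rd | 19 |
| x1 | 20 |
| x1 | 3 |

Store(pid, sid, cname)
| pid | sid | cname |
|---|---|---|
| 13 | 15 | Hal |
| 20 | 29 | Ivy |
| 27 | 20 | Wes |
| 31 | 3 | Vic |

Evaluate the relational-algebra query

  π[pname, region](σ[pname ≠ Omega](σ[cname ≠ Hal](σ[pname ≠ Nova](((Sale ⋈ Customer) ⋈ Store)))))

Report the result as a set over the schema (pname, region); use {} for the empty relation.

Joining Sale and Customer on region yields {(ops, Argo, 13), (ops, Argo, 27), (ops, Argo, 31), (ops, Helix, 13), (ops, Helix, 27), (ops, Helix, 31), (ops, Nova, 13), (ops, Nova, 27), (ops, Nova, 31), (ops, Orion, 13), (ops, Orion, 27), (ops, Orion, 31), (rd, Vega, 19), (x1, Echo, 20), (x1, Echo, 3), (x1, Helix, 20), (x1, Helix, 3), (x1, Omega, 20), (x1, Omega, 3)}.
Joining (Sale ⋈ Customer) and Store on pid yields {(ops, Argo, 13, 15, Hal), (ops, Argo, 27, 20, Wes), (ops, Argo, 31, 3, Vic), (ops, Helix, 13, 15, Hal), (ops, Helix, 27, 20, Wes), (ops, Helix, 31, 3, Vic), (ops, Nova, 13, 15, Hal), (ops, Nova, 27, 20, Wes), (ops, Nova, 31, 3, Vic), (ops, Orion, 13, 15, Hal), (ops, Orion, 27, 20, Wes), (ops, Orion, 31, 3, Vic), (x1, Echo, 20, 29, Ivy), (x1, Helix, 20, 29, Ivy), (x1, Omega, 20, 29, Ivy)}.
Filtering on pname ≠ Nova leaves {(ops, Argo, 13, 15, Hal), (ops, Argo, 27, 20, Wes), (ops, Argo, 31, 3, Vic), (ops, Helix, 13, 15, Hal), (ops, Helix, 27, 20, Wes), (ops, Helix, 31, 3, Vic), (ops, Orion, 13, 15, Hal), (ops, Orion, 27, 20, Wes), (ops, Orion, 31, 3, Vic), (x1, Echo, 20, 29, Ivy), (x1, Helix, 20, 29, Ivy), (x1, Omega, 20, 29, Ivy)}.
Filtering on cname ≠ Hal leaves {(ops, Argo, 27, 20, Wes), (ops, Argo, 31, 3, Vic), (ops, Helix, 27, 20, Wes), (ops, Helix, 31, 3, Vic), (ops, Orion, 27, 20, Wes), (ops, Orion, 31, 3, Vic), (x1, Echo, 20, 29, Ivy), (x1, Helix, 20, 29, Ivy), (x1, Omega, 20, 29, Ivy)}.
Filtering on pname ≠ Omega leaves {(ops, Argo, 27, 20, Wes), (ops, Argo, 31, 3, Vic), (ops, Helix, 27, 20, Wes), (ops, Helix, 31, 3, Vic), (ops, Orion, 27, 20, Wes), (ops, Orion, 31, 3, Vic), (x1, Echo, 20, 29, Ivy), (x1, Helix, 20, 29, Ivy)}.
π[pname, region]: project onto (pname, region) (3 duplicate(s) eliminated) → {(Argo, ops), (Echo, x1), (Helix, ops), (Helix, x1), (Orion, ops)}

{(Argo, ops), (Echo, x1), (Helix, ops), (Helix, x1), (Orion, ops)}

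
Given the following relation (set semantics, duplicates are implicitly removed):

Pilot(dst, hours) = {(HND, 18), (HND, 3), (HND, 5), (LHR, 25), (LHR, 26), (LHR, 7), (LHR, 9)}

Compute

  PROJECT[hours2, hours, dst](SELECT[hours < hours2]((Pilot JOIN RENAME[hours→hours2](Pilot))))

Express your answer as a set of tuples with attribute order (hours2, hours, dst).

{(18, 3, HND), (18, 5, HND), (25, 7, LHR), (25, 9, LHR), (26, 25, LHR), (26, 7, LHR), (26, 9, LHR), (5, 3, HND), (9, 7, LHR)}

ρ[hours→hours2]: schema becomes (dst, hours2); tuples unchanged.
Pilot ⋈ RENAME[hours→hours2](Pilot) (natural join on dst): {(HND, 18, 18), (HND, 18, 3), (HND, 18, 5), (HND, 3, 18), (HND, 3, 3), (HND, 3, 5), (HND, 5, 18), (HND, 5, 3), (HND, 5, 5), (LHR, 25, 25), (LHR, 25, 26), (LHR, 25, 7), (LHR, 25, 9), (LHR, 26, 25), (LHR, 26, 26), (LHR, 26, 7), (LHR, 26, 9), (LHR, 7, 25), (LHR, 7, 26), (LHR, 7, 7), (LHR, 7, 9), (LHR, 9, 25), (LHR, 9, 26), (LHR, 9, 7), (LHR, 9, 9)}
σ[hours < hours2]: keep tuples satisfying hours < hours2 → {(HND, 3, 18), (HND, 3, 5), (HND, 5, 18), (LHR, 25, 26), (LHR, 7, 25), (LHR, 7, 26), (LHR, 7, 9), (LHR, 9, 25), (LHR, 9, 26)}
π_{hours2, hours, dst} gives {(18, 3, HND), (18, 5, HND), (25, 7, LHR), (25, 9, LHR), (26, 25, LHR), (26, 7, LHR), (26, 9, LHR), (5, 3, HND), (9, 7, LHR)}.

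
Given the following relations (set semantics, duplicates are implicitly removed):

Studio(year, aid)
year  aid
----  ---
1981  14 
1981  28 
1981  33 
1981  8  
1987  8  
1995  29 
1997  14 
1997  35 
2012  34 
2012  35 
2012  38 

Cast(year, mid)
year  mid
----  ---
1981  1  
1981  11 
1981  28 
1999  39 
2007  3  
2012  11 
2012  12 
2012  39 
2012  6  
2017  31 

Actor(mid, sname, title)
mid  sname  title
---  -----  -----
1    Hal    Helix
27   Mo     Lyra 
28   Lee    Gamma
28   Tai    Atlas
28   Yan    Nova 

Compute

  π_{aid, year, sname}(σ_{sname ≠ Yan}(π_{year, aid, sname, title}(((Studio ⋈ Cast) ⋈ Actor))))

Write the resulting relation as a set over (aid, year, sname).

Natural join on year: {(1981, 14, 1), (1981, 14, 11), (1981, 14, 28), (1981, 28, 1), (1981, 28, 11), (1981, 28, 28), (1981, 33, 1), (1981, 33, 11), (1981, 33, 28), (1981, 8, 1), (1981, 8, 11), (1981, 8, 28), (2012, 34, 11), (2012, 34, 12), (2012, 34, 39), (2012, 34, 6), (2012, 35, 11), (2012, 35, 12), (2012, 35, 39), (2012, 35, 6), (2012, 38, 11), (2012, 38, 12), (2012, 38, 39), (2012, 38, 6)}
Natural join on mid: {(1981, 14, 1, Hal, Helix), (1981, 14, 28, Lee, Gamma), (1981, 14, 28, Tai, Atlas), (1981, 14, 28, Yan, Nova), (1981, 28, 1, Hal, Helix), (1981, 28, 28, Lee, Gamma), (1981, 28, 28, Tai, Atlas), (1981, 28, 28, Yan, Nova), (1981, 33, 1, Hal, Helix), (1981, 33, 28, Lee, Gamma), (1981, 33, 28, Tai, Atlas), (1981, 33, 28, Yan, Nova), (1981, 8, 1, Hal, Helix), (1981, 8, 28, Lee, Gamma), (1981, 8, 28, Tai, Atlas), (1981, 8, 28, Yan, Nova)}
π_{year, aid, sname, title} gives {(1981, 14, Hal, Helix), (1981, 14, Lee, Gamma), (1981, 14, Tai, Atlas), (1981, 14, Yan, Nova), (1981, 28, Hal, Helix), (1981, 28, Lee, Gamma), (1981, 28, Tai, Atlas), (1981, 28, Yan, Nova), (1981, 33, Hal, Helix), (1981, 33, Lee, Gamma), (1981, 33, Tai, Atlas), (1981, 33, Yan, Nova), (1981, 8, Hal, Helix), (1981, 8, Lee, Gamma), (1981, 8, Tai, Atlas), (1981, 8, Yan, Nova)}.
σ[sname ≠ Yan]: keep tuples satisfying sname ≠ Yan → {(1981, 14, Hal, Helix), (1981, 14, Lee, Gamma), (1981, 14, Tai, Atlas), (1981, 28, Hal, Helix), (1981, 28, Lee, Gamma), (1981, 28, Tai, Atlas), (1981, 33, Hal, Helix), (1981, 33, Lee, Gamma), (1981, 33, Tai, Atlas), (1981, 8, Hal, Helix), (1981, 8, Lee, Gamma), (1981, 8, Tai, Atlas)}
π_{aid, year, sname} gives {(14, 1981, Hal), (14, 1981, Lee), (14, 1981, Tai), (28, 1981, Hal), (28, 1981, Lee), (28, 1981, Tai), (33, 1981, Hal), (33, 1981, Lee), (33, 1981, Tai), (8, 1981, Hal), (8, 1981, Lee), (8, 1981, Tai)}.

{(14, 1981, Hal), (14, 1981, Lee), (14, 1981, Tai), (28, 1981, Hal), (28, 1981, Lee), (28, 1981, Tai), (33, 1981, Hal), (33, 1981, Lee), (33, 1981, Tai), (8, 1981, Hal), (8, 1981, Lee), (8, 1981, Tai)}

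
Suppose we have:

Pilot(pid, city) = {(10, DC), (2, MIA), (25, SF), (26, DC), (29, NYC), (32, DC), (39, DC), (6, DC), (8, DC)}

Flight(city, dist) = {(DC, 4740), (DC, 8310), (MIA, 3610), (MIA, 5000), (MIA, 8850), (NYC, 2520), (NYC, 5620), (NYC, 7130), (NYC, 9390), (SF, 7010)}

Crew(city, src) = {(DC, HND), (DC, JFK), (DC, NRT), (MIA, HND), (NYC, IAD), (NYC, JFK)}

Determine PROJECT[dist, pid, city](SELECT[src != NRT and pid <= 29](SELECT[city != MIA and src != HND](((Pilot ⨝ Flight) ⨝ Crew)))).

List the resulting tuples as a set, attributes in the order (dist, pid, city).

Joining Pilot and Flight on city yields {(10, DC, 4740), (10, DC, 8310), (2, MIA, 3610), (2, MIA, 5000), (2, MIA, 8850), (25, SF, 7010), (26, DC, 4740), (26, DC, 8310), (29, NYC, 2520), (29, NYC, 5620), (29, NYC, 7130), (29, NYC, 9390), (32, DC, 4740), (32, DC, 8310), (39, DC, 4740), (39, DC, 8310), (6, DC, 4740), (6, DC, 8310), (8, DC, 4740), (8, DC, 8310)}.
Joining (Pilot ⨝ Flight) and Crew on city yields {(10, DC, 4740, HND), (10, DC, 4740, JFK), (10, DC, 4740, NRT), (10, DC, 8310, HND), (10, DC, 8310, JFK), (10, DC, 8310, NRT), (2, MIA, 3610, HND), (2, MIA, 5000, HND), (2, MIA, 8850, HND), (26, DC, 4740, HND), (26, DC, 4740, JFK), (26, DC, 4740, NRT), (26, DC, 8310, HND), (26, DC, 8310, JFK), (26, DC, 8310, NRT), (29, NYC, 2520, IAD), (29, NYC, 2520, JFK), (29, NYC, 5620, IAD), (29, NYC, 5620, JFK), (29, NYC, 7130, IAD), (29, NYC, 7130, JFK), (29, NYC, 9390, IAD), (29, NYC, 9390, JFK), (32, DC, 4740, HND), (32, DC, 4740, JFK), (32, DC, 4740, NRT), (32, DC, 8310, HND), (32, DC, 8310, JFK), (32, DC, 8310, NRT), (39, DC, 4740, HND), (39, DC, 4740, JFK), (39, DC, 4740, NRT), (39, DC, 8310, HND), (39, DC, 8310, JFK), (39, DC, 8310, NRT), (6, DC, 4740, HND), (6, DC, 4740, JFK), (6, DC, 4740, NRT), (6, DC, 8310, HND), (6, DC, 8310, JFK), (6, DC, 8310, NRT), (8, DC, 4740, HND), (8, DC, 4740, JFK), (8, DC, 4740, NRT), (8, DC, 8310, HND), (8, DC, 8310, JFK), (8, DC, 8310, NRT)}.
Filtering on city != MIA and src != HND leaves {(10, DC, 4740, JFK), (10, DC, 4740, NRT), (10, DC, 8310, JFK), (10, DC, 8310, NRT), (26, DC, 4740, JFK), (26, DC, 4740, NRT), (26, DC, 8310, JFK), (26, DC, 8310, NRT), (29, NYC, 2520, IAD), (29, NYC, 2520, JFK), (29, NYC, 5620, IAD), (29, NYC, 5620, JFK), (29, NYC, 7130, IAD), (29, NYC, 7130, JFK), (29, NYC, 9390, IAD), (29, NYC, 9390, JFK), (32, DC, 4740, JFK), (32, DC, 4740, NRT), (32, DC, 8310, JFK), (32, DC, 8310, NRT), (39, DC, 4740, JFK), (39, DC, 4740, NRT), (39, DC, 8310, JFK), (39, DC, 8310, NRT), (6, DC, 4740, JFK), (6, DC, 4740, NRT), (6, DC, 8310, JFK), (6, DC, 8310, NRT), (8, DC, 4740, JFK), (8, DC, 4740, NRT), (8, DC, 8310, JFK), (8, DC, 8310, NRT)}.
Filtering on src != NRT and pid <= 29 leaves {(10, DC, 4740, JFK), (10, DC, 8310, JFK), (26, DC, 4740, JFK), (26, DC, 8310, JFK), (29, NYC, 2520, IAD), (29, NYC, 2520, JFK), (29, NYC, 5620, IAD), (29, NYC, 5620, JFK), (29, NYC, 7130, IAD), (29, NYC, 7130, JFK), (29, NYC, 9390, IAD), (29, NYC, 9390, JFK), (6, DC, 4740, JFK), (6, DC, 8310, JFK), (8, DC, 4740, JFK), (8, DC, 8310, JFK)}.
Projecting to dist, pid, city (4 duplicate(s) eliminated): {(2520, 29, NYC), (4740, 10, DC), (4740, 26, DC), (4740, 6, DC), (4740, 8, DC), (5620, 29, NYC), (7130, 29, NYC), (8310, 10, DC), (8310, 26, DC), (8310, 6, DC), (8310, 8, DC), (9390, 29, NYC)}

{(2520, 29, NYC), (4740, 10, DC), (4740, 26, DC), (4740, 6, DC), (4740, 8, DC), (5620, 29, NYC), (7130, 29, NYC), (8310, 10, DC), (8310, 26, DC), (8310, 6, DC), (8310, 8, DC), (9390, 29, NYC)}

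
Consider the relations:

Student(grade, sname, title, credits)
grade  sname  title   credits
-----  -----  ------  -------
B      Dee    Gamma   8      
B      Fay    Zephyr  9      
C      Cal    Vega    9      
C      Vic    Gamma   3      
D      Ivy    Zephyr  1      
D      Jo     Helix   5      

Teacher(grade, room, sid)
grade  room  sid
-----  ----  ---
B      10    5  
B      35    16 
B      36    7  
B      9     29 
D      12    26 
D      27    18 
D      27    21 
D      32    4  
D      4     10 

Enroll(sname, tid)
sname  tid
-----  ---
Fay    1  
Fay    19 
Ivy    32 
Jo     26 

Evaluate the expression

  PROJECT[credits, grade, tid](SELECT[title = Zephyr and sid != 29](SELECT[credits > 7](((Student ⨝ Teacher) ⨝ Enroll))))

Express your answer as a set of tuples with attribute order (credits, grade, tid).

{(9, B, 1), (9, B, 19)}

Student ⋈ Teacher (natural join on grade): {(B, Dee, Gamma, 8, 10, 5), (B, Dee, Gamma, 8, 35, 16), (B, Dee, Gamma, 8, 36, 7), (B, Dee, Gamma, 8, 9, 29), (B, Fay, Zephyr, 9, 10, 5), (B, Fay, Zephyr, 9, 35, 16), (B, Fay, Zephyr, 9, 36, 7), (B, Fay, Zephyr, 9, 9, 29), (D, Ivy, Zephyr, 1, 12, 26), (D, Ivy, Zephyr, 1, 27, 18), (D, Ivy, Zephyr, 1, 27, 21), (D, Ivy, Zephyr, 1, 32, 4), (D, Ivy, Zephyr, 1, 4, 10), (D, Jo, Helix, 5, 12, 26), (D, Jo, Helix, 5, 27, 18), (D, Jo, Helix, 5, 27, 21), (D, Jo, Helix, 5, 32, 4), (D, Jo, Helix, 5, 4, 10)}
(Student ⨝ Teacher) ⋈ Enroll (natural join on sname): {(B, Fay, Zephyr, 9, 10, 5, 1), (B, Fay, Zephyr, 9, 10, 5, 19), (B, Fay, Zephyr, 9, 35, 16, 1), (B, Fay, Zephyr, 9, 35, 16, 19), (B, Fay, Zephyr, 9, 36, 7, 1), (B, Fay, Zephyr, 9, 36, 7, 19), (B, Fay, Zephyr, 9, 9, 29, 1), (B, Fay, Zephyr, 9, 9, 29, 19), (D, Ivy, Zephyr, 1, 12, 26, 32), (D, Ivy, Zephyr, 1, 27, 18, 32), (D, Ivy, Zephyr, 1, 27, 21, 32), (D, Ivy, Zephyr, 1, 32, 4, 32), (D, Ivy, Zephyr, 1, 4, 10, 32), (D, Jo, Helix, 5, 12, 26, 26), (D, Jo, Helix, 5, 27, 18, 26), (D, Jo, Helix, 5, 27, 21, 26), (D, Jo, Helix, 5, 32, 4, 26), (D, Jo, Helix, 5, 4, 10, 26)}
Apply σ_{credits > 7}; surviving tuples: {(B, Fay, Zephyr, 9, 10, 5, 1), (B, Fay, Zephyr, 9, 10, 5, 19), (B, Fay, Zephyr, 9, 35, 16, 1), (B, Fay, Zephyr, 9, 35, 16, 19), (B, Fay, Zephyr, 9, 36, 7, 1), (B, Fay, Zephyr, 9, 36, 7, 19), (B, Fay, Zephyr, 9, 9, 29, 1), (B, Fay, Zephyr, 9, 9, 29, 19)}
Apply σ_{title = Zephyr and sid != 29}; surviving tuples: {(B, Fay, Zephyr, 9, 10, 5, 1), (B, Fay, Zephyr, 9, 10, 5, 19), (B, Fay, Zephyr, 9, 35, 16, 1), (B, Fay, Zephyr, 9, 35, 16, 19), (B, Fay, Zephyr, 9, 36, 7, 1), (B, Fay, Zephyr, 9, 36, 7, 19)}
π[credits, grade, tid]: project onto (credits, grade, tid) (4 duplicate(s) eliminated) → {(9, B, 1), (9, B, 19)}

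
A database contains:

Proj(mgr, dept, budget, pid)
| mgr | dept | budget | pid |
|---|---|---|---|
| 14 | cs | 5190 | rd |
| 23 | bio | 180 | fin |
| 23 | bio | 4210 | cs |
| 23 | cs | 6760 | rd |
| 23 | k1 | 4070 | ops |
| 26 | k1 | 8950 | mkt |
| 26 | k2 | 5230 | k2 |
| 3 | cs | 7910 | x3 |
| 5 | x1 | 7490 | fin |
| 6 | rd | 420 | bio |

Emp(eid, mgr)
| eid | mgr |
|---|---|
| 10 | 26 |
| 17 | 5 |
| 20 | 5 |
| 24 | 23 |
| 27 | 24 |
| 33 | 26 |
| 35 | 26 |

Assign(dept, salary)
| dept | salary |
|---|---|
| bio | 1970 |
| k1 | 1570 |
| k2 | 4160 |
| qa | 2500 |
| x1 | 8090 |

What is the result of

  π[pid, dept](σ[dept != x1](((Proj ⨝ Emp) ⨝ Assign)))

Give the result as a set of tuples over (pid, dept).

Joining Proj and Emp on mgr yields {(23, bio, 180, fin, 24), (23, bio, 4210, cs, 24), (23, cs, 6760, rd, 24), (23, k1, 4070, ops, 24), (26, k1, 8950, mkt, 10), (26, k1, 8950, mkt, 33), (26, k1, 8950, mkt, 35), (26, k2, 5230, k2, 10), (26, k2, 5230, k2, 33), (26, k2, 5230, k2, 35), (5, x1, 7490, fin, 17), (5, x1, 7490, fin, 20)}.
Joining (Proj ⨝ Emp) and Assign on dept yields {(23, bio, 180, fin, 24, 1970), (23, bio, 4210, cs, 24, 1970), (23, k1, 4070, ops, 24, 1570), (26, k1, 8950, mkt, 10, 1570), (26, k1, 8950, mkt, 33, 1570), (26, k1, 8950, mkt, 35, 1570), (26, k2, 5230, k2, 10, 4160), (26, k2, 5230, k2, 33, 4160), (26, k2, 5230, k2, 35, 4160), (5, x1, 7490, fin, 17, 8090), (5, x1, 7490, fin, 20, 8090)}.
Apply σ_{dept != x1}; surviving tuples: {(23, bio, 180, fin, 24, 1970), (23, bio, 4210, cs, 24, 1970), (23, k1, 4070, ops, 24, 1570), (26, k1, 8950, mkt, 10, 1570), (26, k1, 8950, mkt, 33, 1570), (26, k1, 8950, mkt, 35, 1570), (26, k2, 5230, k2, 10, 4160), (26, k2, 5230, k2, 33, 4160), (26, k2, 5230, k2, 35, 4160)}
Keep only column(s) pid, dept (4 duplicate(s) eliminated): {(cs, bio), (fin, bio), (k2, k2), (mkt, k1), (ops, k1)}

{(cs, bio), (fin, bio), (k2, k2), (mkt, k1), (ops, k1)}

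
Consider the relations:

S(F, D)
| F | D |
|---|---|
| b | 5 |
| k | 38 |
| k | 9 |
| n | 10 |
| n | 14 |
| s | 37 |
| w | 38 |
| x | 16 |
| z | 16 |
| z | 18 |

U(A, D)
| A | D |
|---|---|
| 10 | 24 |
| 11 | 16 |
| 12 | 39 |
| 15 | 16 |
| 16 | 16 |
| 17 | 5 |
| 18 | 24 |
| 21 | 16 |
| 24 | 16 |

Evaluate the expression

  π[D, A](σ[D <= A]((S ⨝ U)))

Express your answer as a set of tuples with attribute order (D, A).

Natural join on D: {(b, 5, 17), (x, 16, 11), (x, 16, 15), (x, 16, 16), (x, 16, 21), (x, 16, 24), (z, 16, 11), (z, 16, 15), (z, 16, 16), (z, 16, 21), (z, 16, 24)}
Apply σ_{D <= A}; surviving tuples: {(b, 5, 17), (x, 16, 16), (x, 16, 21), (x, 16, 24), (z, 16, 16), (z, 16, 21), (z, 16, 24)}
π_{D, A} gives {(16, 16), (16, 21), (16, 24), (5, 17)} (3 duplicate(s) eliminated).

{(16, 16), (16, 21), (16, 24), (5, 17)}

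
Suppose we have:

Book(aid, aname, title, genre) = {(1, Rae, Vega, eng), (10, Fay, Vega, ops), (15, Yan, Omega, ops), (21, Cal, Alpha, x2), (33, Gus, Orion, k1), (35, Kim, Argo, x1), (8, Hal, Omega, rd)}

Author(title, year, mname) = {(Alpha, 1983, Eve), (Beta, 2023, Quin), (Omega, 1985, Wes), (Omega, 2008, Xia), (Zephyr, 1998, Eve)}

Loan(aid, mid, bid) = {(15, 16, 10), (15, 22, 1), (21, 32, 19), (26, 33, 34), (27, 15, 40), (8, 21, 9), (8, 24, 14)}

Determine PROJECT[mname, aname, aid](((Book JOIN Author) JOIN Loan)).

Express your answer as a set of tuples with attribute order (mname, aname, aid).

{(Eve, Cal, 21), (Wes, Hal, 8), (Wes, Yan, 15), (Xia, Hal, 8), (Xia, Yan, 15)}

Book ⋈ Author (natural join on title): {(15, Yan, Omega, ops, 1985, Wes), (15, Yan, Omega, ops, 2008, Xia), (21, Cal, Alpha, x2, 1983, Eve), (8, Hal, Omega, rd, 1985, Wes), (8, Hal, Omega, rd, 2008, Xia)}
(Book JOIN Author) ⋈ Loan (natural join on aid): {(15, Yan, Omega, ops, 1985, Wes, 16, 10), (15, Yan, Omega, ops, 1985, Wes, 22, 1), (15, Yan, Omega, ops, 2008, Xia, 16, 10), (15, Yan, Omega, ops, 2008, Xia, 22, 1), (21, Cal, Alpha, x2, 1983, Eve, 32, 19), (8, Hal, Omega, rd, 1985, Wes, 21, 9), (8, Hal, Omega, rd, 1985, Wes, 24, 14), (8, Hal, Omega, rd, 2008, Xia, 21, 9), (8, Hal, Omega, rd, 2008, Xia, 24, 14)}
π[mname, aname, aid]: project onto (mname, aname, aid) (4 duplicate(s) eliminated) → {(Eve, Cal, 21), (Wes, Hal, 8), (Wes, Yan, 15), (Xia, Hal, 8), (Xia, Yan, 15)}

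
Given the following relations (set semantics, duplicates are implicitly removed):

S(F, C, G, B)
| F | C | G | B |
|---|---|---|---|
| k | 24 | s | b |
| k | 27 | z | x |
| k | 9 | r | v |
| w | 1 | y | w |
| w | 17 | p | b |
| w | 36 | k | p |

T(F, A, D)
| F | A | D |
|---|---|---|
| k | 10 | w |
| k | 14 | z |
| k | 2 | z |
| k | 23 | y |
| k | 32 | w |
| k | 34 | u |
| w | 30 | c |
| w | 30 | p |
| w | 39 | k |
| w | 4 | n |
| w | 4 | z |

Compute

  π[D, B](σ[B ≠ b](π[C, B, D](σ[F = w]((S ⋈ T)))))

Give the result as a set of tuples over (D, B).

{(c, p), (c, w), (k, p), (k, w), (n, p), (n, w), (p, p), (p, w), (z, p), (z, w)}

Natural join on F: {(k, 24, s, b, 10, w), (k, 24, s, b, 14, z), (k, 24, s, b, 2, z), (k, 24, s, b, 23, y), (k, 24, s, b, 32, w), (k, 24, s, b, 34, u), (k, 27, z, x, 10, w), (k, 27, z, x, 14, z), (k, 27, z, x, 2, z), (k, 27, z, x, 23, y), (k, 27, z, x, 32, w), (k, 27, z, x, 34, u), (k, 9, r, v, 10, w), (k, 9, r, v, 14, z), (k, 9, r, v, 2, z), (k, 9, r, v, 23, y), (k, 9, r, v, 32, w), (k, 9, r, v, 34, u), (w, 1, y, w, 30, c), (w, 1, y, w, 30, p), (w, 1, y, w, 39, k), (w, 1, y, w, 4, n), (w, 1, y, w, 4, z), (w, 17, p, b, 30, c), (w, 17, p, b, 30, p), (w, 17, p, b, 39, k), (w, 17, p, b, 4, n), (w, 17, p, b, 4, z), (w, 36, k, p, 30, c), (w, 36, k, p, 30, p), (w, 36, k, p, 39, k), (w, 36, k, p, 4, n), (w, 36, k, p, 4, z)}
Filtering on F = w leaves {(w, 1, y, w, 30, c), (w, 1, y, w, 30, p), (w, 1, y, w, 39, k), (w, 1, y, w, 4, n), (w, 1, y, w, 4, z), (w, 17, p, b, 30, c), (w, 17, p, b, 30, p), (w, 17, p, b, 39, k), (w, 17, p, b, 4, n), (w, 17, p, b, 4, z), (w, 36, k, p, 30, c), (w, 36, k, p, 30, p), (w, 36, k, p, 39, k), (w, 36, k, p, 4, n), (w, 36, k, p, 4, z)}.
Projecting to C, B, D: {(1, w, c), (1, w, k), (1, w, n), (1, w, p), (1, w, z), (17, b, c), (17, b, k), (17, b, n), (17, b, p), (17, b, z), (36, p, c), (36, p, k), (36, p, n), (36, p, p), (36, p, z)}
Filtering on B ≠ b leaves {(1, w, c), (1, w, k), (1, w, n), (1, w, p), (1, w, z), (36, p, c), (36, p, k), (36, p, n), (36, p, p), (36, p, z)}.
Projecting to D, B: {(c, p), (c, w), (k, p), (k, w), (n, p), (n, w), (p, p), (p, w), (z, p), (z, w)}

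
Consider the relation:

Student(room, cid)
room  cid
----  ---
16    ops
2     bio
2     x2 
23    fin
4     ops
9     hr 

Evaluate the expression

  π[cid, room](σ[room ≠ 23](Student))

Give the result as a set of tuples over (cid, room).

{(bio, 2), (hr, 9), (ops, 16), (ops, 4), (x2, 2)}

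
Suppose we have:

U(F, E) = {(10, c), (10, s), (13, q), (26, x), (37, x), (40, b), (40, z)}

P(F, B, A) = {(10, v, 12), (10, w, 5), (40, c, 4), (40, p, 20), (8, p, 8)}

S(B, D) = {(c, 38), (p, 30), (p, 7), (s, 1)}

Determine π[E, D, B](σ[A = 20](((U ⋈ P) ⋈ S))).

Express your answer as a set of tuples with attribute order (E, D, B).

{(b, 30, p), (b, 7, p), (z, 30, p), (z, 7, p)}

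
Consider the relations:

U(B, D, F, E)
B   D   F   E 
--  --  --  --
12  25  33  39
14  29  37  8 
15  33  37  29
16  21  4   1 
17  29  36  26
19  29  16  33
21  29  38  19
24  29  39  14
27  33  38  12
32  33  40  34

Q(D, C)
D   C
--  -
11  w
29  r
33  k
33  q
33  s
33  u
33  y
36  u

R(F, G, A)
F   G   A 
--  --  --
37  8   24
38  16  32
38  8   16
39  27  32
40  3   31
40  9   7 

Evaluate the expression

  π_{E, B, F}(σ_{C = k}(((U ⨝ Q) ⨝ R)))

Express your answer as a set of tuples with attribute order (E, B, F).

Natural join on D: {(14, 29, 37, 8, r), (15, 33, 37, 29, k), (15, 33, 37, 29, q), (15, 33, 37, 29, s), (15, 33, 37, 29, u), (15, 33, 37, 29, y), (17, 29, 36, 26, r), (19, 29, 16, 33, r), (21, 29, 38, 19, r), (24, 29, 39, 14, r), (27, 33, 38, 12, k), (27, 33, 38, 12, q), (27, 33, 38, 12, s), (27, 33, 38, 12, u), (27, 33, 38, 12, y), (32, 33, 40, 34, k), (32, 33, 40, 34, q), (32, 33, 40, 34, s), (32, 33, 40, 34, u), (32, 33, 40, 34, y)}
Natural join on F: {(14, 29, 37, 8, r, 8, 24), (15, 33, 37, 29, k, 8, 24), (15, 33, 37, 29, q, 8, 24), (15, 33, 37, 29, s, 8, 24), (15, 33, 37, 29, u, 8, 24), (15, 33, 37, 29, y, 8, 24), (21, 29, 38, 19, r, 16, 32), (21, 29, 38, 19, r, 8, 16), (24, 29, 39, 14, r, 27, 32), (27, 33, 38, 12, k, 16, 32), (27, 33, 38, 12, k, 8, 16), (27, 33, 38, 12, q, 16, 32), (27, 33, 38, 12, q, 8, 16), (27, 33, 38, 12, s, 16, 32), (27, 33, 38, 12, s, 8, 16), (27, 33, 38, 12, u, 16, 32), (27, 33, 38, 12, u, 8, 16), (27, 33, 38, 12, y, 16, 32), (27, 33, 38, 12, y, 8, 16), (32, 33, 40, 34, k, 3, 31), (32, 33, 40, 34, k, 9, 7), (32, 33, 40, 34, q, 3, 31), (32, 33, 40, 34, q, 9, 7), (32, 33, 40, 34, s, 3, 31), (32, 33, 40, 34, s, 9, 7), (32, 33, 40, 34, u, 3, 31), (32, 33, 40, 34, u, 9, 7), (32, 33, 40, 34, y, 3, 31), (32, 33, 40, 34, y, 9, 7)}
Apply σ_{C = k}; surviving tuples: {(15, 33, 37, 29, k, 8, 24), (27, 33, 38, 12, k, 16, 32), (27, 33, 38, 12, k, 8, 16), (32, 33, 40, 34, k, 3, 31), (32, 33, 40, 34, k, 9, 7)}
Projecting to E, B, F (2 duplicate(s) eliminated): {(12, 27, 38), (29, 15, 37), (34, 32, 40)}

{(12, 27, 38), (29, 15, 37), (34, 32, 40)}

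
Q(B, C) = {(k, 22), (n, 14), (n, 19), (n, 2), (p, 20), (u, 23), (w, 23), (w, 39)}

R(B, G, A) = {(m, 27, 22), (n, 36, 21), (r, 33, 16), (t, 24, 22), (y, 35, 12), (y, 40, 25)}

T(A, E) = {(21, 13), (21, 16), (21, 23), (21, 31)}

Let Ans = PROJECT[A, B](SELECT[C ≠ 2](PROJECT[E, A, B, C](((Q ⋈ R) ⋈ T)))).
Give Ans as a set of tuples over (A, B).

{(21, n)}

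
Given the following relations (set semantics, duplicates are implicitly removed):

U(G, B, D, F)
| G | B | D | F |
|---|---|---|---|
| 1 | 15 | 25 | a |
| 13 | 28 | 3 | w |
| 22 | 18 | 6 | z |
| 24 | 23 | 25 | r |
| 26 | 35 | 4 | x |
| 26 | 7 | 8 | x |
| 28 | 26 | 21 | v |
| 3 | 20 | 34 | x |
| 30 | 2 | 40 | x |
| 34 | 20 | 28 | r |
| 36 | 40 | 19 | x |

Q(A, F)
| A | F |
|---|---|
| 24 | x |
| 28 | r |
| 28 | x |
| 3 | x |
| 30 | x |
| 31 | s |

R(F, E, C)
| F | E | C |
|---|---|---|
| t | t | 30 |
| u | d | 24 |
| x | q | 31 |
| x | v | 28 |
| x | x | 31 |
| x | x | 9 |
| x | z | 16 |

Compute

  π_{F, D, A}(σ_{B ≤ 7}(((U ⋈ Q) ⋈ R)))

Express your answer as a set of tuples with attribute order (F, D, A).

{(x, 40, 24), (x, 40, 28), (x, 40, 3), (x, 40, 30), (x, 8, 24), (x, 8, 28), (x, 8, 3), (x, 8, 30)}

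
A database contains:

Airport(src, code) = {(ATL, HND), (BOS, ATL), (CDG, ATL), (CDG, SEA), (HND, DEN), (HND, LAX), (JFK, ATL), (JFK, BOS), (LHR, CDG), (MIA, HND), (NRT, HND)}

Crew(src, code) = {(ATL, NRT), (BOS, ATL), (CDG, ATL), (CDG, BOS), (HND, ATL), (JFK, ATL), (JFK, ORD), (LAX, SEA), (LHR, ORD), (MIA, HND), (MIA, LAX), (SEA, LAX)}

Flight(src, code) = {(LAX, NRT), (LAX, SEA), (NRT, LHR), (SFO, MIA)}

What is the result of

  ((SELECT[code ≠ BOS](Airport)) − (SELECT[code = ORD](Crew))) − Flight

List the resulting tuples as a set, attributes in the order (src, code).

{(ATL, HND), (BOS, ATL), (CDG, ATL), (CDG, SEA), (HND, DEN), (HND, LAX), (JFK, ATL), (LHR, CDG), (MIA, HND), (NRT, HND)}

σ[code ≠ BOS]: keep tuples satisfying code ≠ BOS → {(ATL, HND), (BOS, ATL), (CDG, ATL), (CDG, SEA), (HND, DEN), (HND, LAX), (JFK, ATL), (LHR, CDG), (MIA, HND), (NRT, HND)}
σ[code = ORD]: keep tuples satisfying code = ORD → {(JFK, ORD), (LHR, ORD)}
Difference: {(ATL, HND), (BOS, ATL), (CDG, ATL), (CDG, SEA), (HND, DEN), (HND, LAX), (JFK, ATL), (LHR, CDG), (MIA, HND), (NRT, HND)} with {(JFK, ORD), (LHR, ORD)} → {(ATL, HND), (BOS, ATL), (CDG, ATL), (CDG, SEA), (HND, DEN), (HND, LAX), (JFK, ATL), (LHR, CDG), (MIA, HND), (NRT, HND)}
Difference: {(ATL, HND), (BOS, ATL), (CDG, ATL), (CDG, SEA), (HND, DEN), (HND, LAX), (JFK, ATL), (LHR, CDG), (MIA, HND), (NRT, HND)} with {(LAX, NRT), (LAX, SEA), (NRT, LHR), (SFO, MIA)} → {(ATL, HND), (BOS, ATL), (CDG, ATL), (CDG, SEA), (HND, DEN), (HND, LAX), (JFK, ATL), (LHR, CDG), (MIA, HND), (NRT, HND)}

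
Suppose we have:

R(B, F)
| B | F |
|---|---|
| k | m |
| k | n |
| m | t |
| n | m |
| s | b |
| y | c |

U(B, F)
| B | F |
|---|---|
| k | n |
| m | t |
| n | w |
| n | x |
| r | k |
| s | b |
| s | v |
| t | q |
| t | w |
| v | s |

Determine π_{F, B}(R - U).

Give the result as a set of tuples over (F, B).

{(c, y), (m, k), (m, n)}

Taking the difference: {(k, m), (n, m), (y, c)}
π_{F, B} gives {(c, y), (m, k), (m, n)}.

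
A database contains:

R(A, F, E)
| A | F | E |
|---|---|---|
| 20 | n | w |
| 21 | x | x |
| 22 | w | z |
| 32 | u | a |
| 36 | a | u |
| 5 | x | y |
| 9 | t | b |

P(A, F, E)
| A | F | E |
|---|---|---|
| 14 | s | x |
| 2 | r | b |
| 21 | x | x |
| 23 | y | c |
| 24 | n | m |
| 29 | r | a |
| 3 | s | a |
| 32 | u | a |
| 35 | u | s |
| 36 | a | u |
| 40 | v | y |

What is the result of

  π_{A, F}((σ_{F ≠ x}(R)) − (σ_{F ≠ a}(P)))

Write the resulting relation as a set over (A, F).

σ[F ≠ x]: keep tuples satisfying F ≠ x → {(20, n, w), (22, w, z), (32, u, a), (36, a, u), (9, t, b)}
σ[F ≠ a]: keep tuples satisfying F ≠ a → {(14, s, x), (2, r, b), (21, x, x), (23, y, c), (24, n, m), (29, r, a), (3, s, a), (32, u, a), (35, u, s), (40, v, y)}
Taking the difference: {(20, n, w), (22, w, z), (36, a, u), (9, t, b)}
Projecting to A, F: {(20, n), (22, w), (36, a), (9, t)}

{(20, n), (22, w), (36, a), (9, t)}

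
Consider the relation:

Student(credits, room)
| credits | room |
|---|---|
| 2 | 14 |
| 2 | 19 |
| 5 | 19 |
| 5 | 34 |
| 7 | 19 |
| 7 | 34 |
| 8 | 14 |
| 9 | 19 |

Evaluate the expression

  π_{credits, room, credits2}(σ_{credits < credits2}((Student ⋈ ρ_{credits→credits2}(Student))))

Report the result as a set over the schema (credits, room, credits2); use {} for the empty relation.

ρ[credits→credits2]: schema becomes (credits2, room); tuples unchanged.
Natural join on room: {(2, 14, 2), (2, 14, 8), (2, 19, 2), (2, 19, 5), (2, 19, 7), (2, 19, 9), (5, 19, 2), (5, 19, 5), (5, 19, 7), (5, 19, 9), (5, 34, 5), (5, 34, 7), (7, 19, 2), (7, 19, 5), (7, 19, 7), (7, 19, 9), (7, 34, 5), (7, 34, 7), (8, 14, 2), (8, 14, 8), (9, 19, 2), (9, 19, 5), (9, 19, 7), (9, 19, 9)}
Apply σ_{credits < credits2}; surviving tuples: {(2, 14, 8), (2, 19, 5), (2, 19, 7), (2, 19, 9), (5, 19, 7), (5, 19, 9), (5, 34, 7), (7, 19, 9)}
π_{credits, room, credits2} gives {(2, 14, 8), (2, 19, 5), (2, 19, 7), (2, 19, 9), (5, 19, 7), (5, 19, 9), (5, 34, 7), (7, 19, 9)}.

{(2, 14, 8), (2, 19, 5), (2, 19, 7), (2, 19, 9), (5, 19, 7), (5, 19, 9), (5, 34, 7), (7, 19, 9)}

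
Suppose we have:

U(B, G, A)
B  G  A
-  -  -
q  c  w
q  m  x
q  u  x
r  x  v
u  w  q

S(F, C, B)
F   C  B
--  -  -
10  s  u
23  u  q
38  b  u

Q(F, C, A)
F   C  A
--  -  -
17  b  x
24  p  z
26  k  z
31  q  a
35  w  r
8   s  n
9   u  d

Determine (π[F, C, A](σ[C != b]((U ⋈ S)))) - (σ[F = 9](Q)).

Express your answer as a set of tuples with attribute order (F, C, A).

Joining U and S on B yields {(q, c, w, 23, u), (q, m, x, 23, u), (q, u, x, 23, u), (u, w, q, 10, s), (u, w, q, 38, b)}.
Selection C != b: {(q, c, w, 23, u), (q, m, x, 23, u), (q, u, x, 23, u), (u, w, q, 10, s)}
π_{F, C, A} gives {(10, s, q), (23, u, w), (23, u, x)} (1 duplicate(s) eliminated).
Selection F = 9: {(9, u, d)}
Set difference of the two operands is {(10, s, q), (23, u, w), (23, u, x)}.

{(10, s, q), (23, u, w), (23, u, x)}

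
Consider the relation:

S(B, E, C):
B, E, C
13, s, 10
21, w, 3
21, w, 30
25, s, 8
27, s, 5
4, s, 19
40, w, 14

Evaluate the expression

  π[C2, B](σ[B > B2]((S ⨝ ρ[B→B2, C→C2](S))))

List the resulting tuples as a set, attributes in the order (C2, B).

ρ[B→B2, C→C2]: schema becomes (B2, E, C2); tuples unchanged.
Natural join on E: {(13, s, 10, 13, 10), (13, s, 10, 25, 8), (13, s, 10, 27, 5), (13, s, 10, 4, 19), (21, w, 3, 21, 3), (21, w, 3, 21, 30), (21, w, 3, 40, 14), (21, w, 30, 21, 3), (21, w, 30, 21, 30), (21, w, 30, 40, 14), (25, s, 8, 13, 10), (25, s, 8, 25, 8), (25, s, 8, 27, 5), (25, s, 8, 4, 19), (27, s, 5, 13, 10), (27, s, 5, 25, 8), (27, s, 5, 27, 5), (27, s, 5, 4, 19), (4, s, 19, 13, 10), (4, s, 19, 25, 8), (4, s, 19, 27, 5), (4, s, 19, 4, 19), (40, w, 14, 21, 3), (40, w, 14, 21, 30), (40, w, 14, 40, 14)}
Filtering on B > B2 leaves {(13, s, 10, 4, 19), (25, s, 8, 13, 10), (25, s, 8, 4, 19), (27, s, 5, 13, 10), (27, s, 5, 25, 8), (27, s, 5, 4, 19), (40, w, 14, 21, 3), (40, w, 14, 21, 30)}.
π_{C2, B} gives {(10, 25), (10, 27), (19, 13), (19, 25), (19, 27), (3, 40), (30, 40), (8, 27)}.

{(10, 25), (10, 27), (19, 13), (19, 25), (19, 27), (3, 40), (30, 40), (8, 27)}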